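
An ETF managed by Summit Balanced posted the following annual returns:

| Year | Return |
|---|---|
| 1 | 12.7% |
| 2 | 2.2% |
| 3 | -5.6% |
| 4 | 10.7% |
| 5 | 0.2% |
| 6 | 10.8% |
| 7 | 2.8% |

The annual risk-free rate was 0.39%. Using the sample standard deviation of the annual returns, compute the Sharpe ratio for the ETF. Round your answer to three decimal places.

0.658

r̄ = (12.7 + 2.2 − 5.6 + 10.7 + 0.2 + 10.8 + 2.8) / 7 = 33.80 / 7 = 4.8286%
Σ(r − r̄)² = (12.7 − 4.8286)² + (2.2 − 4.8286)² + … = 273.2943
σ = √[273.2943 / 6] = 6.7490%
Sharpe = (r̄ − rf) / σ = (4.8286 − 0.39) / 6.7490 = 4.4386 / 6.7490 = 0.6577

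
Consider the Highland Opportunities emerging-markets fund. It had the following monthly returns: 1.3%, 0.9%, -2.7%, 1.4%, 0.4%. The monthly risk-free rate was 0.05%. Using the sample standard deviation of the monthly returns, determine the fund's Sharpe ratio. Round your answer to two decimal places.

0.12

r̄ = (1.3 + 0.9 − 2.7 + 1.4 + 0.4) / 5 = 1.30 / 5 = 0.2600%
Σ(r − r̄)² = 11.5720; sample σ = √(11.5720/4) = 1.7009%
Sharpe = (r̄ − rf) / σ = (0.2600 − 0.05) / 1.7009 = 0.2100 / 1.7009 = 0.1235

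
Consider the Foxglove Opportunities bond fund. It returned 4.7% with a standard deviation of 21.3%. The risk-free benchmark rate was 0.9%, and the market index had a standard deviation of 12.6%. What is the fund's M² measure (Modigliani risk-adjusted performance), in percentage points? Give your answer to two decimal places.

Sharpe = (Rp − Rf) / σp = (4.7% − 0.9%) / 21.3% = 0.1784
M² = Rf + Sharpe × σm = 0.9% + 0.1784 × 12.6% = 3.1478%

3.15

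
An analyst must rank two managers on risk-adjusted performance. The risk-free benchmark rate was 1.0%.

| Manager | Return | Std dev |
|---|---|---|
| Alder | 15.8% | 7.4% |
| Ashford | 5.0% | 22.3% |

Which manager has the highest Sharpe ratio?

Alder

Alder: Sharpe ratio = (15.8% − 1.0%) / 7.4% = 2.000
Ashford: Sharpe ratio = (5.0% − 1.0%) / 22.3% = 0.179
Highest: Alder (2.000).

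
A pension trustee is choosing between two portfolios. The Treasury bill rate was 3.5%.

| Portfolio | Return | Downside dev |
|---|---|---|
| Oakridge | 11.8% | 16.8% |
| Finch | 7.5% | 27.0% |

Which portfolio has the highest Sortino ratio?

Oakridge: Sortino ratio = (11.8% − 3.5%) / 16.8% = 0.494
Finch: Sortino ratio = (7.5% − 3.5%) / 27.0% = 0.148
Highest: Oakridge (0.494).

Oakridge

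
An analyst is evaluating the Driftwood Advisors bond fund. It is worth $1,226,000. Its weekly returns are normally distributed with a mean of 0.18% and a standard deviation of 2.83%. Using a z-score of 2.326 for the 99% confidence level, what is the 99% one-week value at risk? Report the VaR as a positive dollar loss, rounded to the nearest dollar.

Return at the 99% tail: μ − z·σ = 0.18% − 2.326 × 2.83% = 0.18 − 6.58258 = -6.40258%
VaR = −(-6.40258%) × $1,226,000 = 6.40258% × $1,226,000 = $78,496

$78,496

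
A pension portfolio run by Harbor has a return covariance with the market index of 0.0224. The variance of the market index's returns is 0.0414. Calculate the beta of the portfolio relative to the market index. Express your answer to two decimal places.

β = Cov(Rp, Rm) / Var(Rm) = 0.0224 / 0.0414 = 0.5411

0.54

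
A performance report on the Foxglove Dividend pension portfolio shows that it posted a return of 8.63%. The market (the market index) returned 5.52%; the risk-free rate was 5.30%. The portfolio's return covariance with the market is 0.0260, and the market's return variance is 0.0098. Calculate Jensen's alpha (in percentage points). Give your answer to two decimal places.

2.75

β = Cov / Var = 0.0260 / 0.0098 = 2.6531
E[R] = Rf + β(Rm − Rf) = 5.30% + 2.6531 × (5.52% − 5.30%) = 5.8837%
α = Rp − E[R] = 8.63% − 5.8837% = 2.7463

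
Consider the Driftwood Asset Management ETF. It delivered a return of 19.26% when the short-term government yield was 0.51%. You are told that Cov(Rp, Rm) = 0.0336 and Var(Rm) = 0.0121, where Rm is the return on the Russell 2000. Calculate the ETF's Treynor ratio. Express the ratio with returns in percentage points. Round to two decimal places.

β = Cov / Var = 0.0336 / 0.0121 = 2.7769
Treynor = (Rp − Rf) / β = (19.26% − 0.51%) / 2.7769 = 18.75 / 2.7769 = 6.7521

6.75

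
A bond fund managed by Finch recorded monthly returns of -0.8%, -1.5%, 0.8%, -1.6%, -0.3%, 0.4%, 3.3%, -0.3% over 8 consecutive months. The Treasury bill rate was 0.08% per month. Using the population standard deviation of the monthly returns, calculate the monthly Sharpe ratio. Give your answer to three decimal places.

-0.054

Mean return r̄ = -0.00 / 8 = 0.0000%
Σ(r − r̄)² = 17.3200; population σ = √(17.3200/8) = 1.4714%
Sharpe = (r̄ − rf) / σ = (0.0000 − 0.08) / 1.4714 = -0.0800 / 1.4714 = -0.0544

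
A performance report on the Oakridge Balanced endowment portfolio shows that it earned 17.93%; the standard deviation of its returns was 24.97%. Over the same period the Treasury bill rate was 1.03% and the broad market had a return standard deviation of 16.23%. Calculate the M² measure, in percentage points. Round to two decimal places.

Sharpe = (Rp − Rf) / σp = (17.93% − 1.03%) / 24.97% = 0.6768
M² = Rf + Sharpe × σm = 1.03% + 0.6768 × 16.23% = 12.0145%

12.01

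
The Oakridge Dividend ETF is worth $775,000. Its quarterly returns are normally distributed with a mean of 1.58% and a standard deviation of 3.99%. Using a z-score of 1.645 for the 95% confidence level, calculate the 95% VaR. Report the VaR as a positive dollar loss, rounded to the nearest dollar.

$38,623

Return at the 95% tail: μ − z·σ = 1.58% − 1.645 × 3.99% = 1.58 − 6.56355 = -4.98355%
VaR = −(-4.98355%) × $775,000 = 4.98355% × $775,000 = $38,623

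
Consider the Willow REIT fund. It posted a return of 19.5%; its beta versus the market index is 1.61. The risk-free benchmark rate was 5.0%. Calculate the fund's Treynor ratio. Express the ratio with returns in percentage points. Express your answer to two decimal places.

Treynor = (Rp − Rf) / β = (19.5% − 5.0%) / 1.61 = 14.50 / 1.61 = 9.0062

9.01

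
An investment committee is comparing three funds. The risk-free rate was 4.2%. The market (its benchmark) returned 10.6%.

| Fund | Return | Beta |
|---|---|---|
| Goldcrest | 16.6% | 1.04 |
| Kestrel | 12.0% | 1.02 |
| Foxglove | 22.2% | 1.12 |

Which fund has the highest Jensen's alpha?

Goldcrest: α = 16.6% − [4.2% + 1.04 × (10.6% − 4.2%)] = 5.744
Kestrel: α = 12.0% − [4.2% + 1.02 × (10.6% − 4.2%)] = 1.272
Foxglove: α = 22.2% − [4.2% + 1.12 × (10.6% − 4.2%)] = 10.832
Highest: Foxglove (10.832).

Foxglove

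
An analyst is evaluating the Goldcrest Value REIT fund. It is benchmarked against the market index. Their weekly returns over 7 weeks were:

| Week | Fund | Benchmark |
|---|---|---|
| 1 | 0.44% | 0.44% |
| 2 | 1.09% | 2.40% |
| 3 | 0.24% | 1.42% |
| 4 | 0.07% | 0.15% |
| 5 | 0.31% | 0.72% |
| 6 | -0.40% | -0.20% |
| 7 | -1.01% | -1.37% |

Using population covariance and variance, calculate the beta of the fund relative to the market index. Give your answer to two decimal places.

r̄p = 0.1057%,  r̄m = 0.5086%
Cov = Σ(rp − r̄p)(rm − r̄m) / 7 = 0.6388
Var(rm) = Σ(rm − r̄m)² / 7 = 1.2310
β = Cov / Var = 0.6388 / 1.2310 = 0.5189

0.52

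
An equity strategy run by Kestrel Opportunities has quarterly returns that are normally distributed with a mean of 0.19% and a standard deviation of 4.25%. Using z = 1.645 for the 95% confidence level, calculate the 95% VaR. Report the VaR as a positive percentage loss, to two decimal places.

6.80

VaR (as % loss) = −(μ − z·σ) = −(0.19% − 1.645 × 4.25%) = −(-6.80125%) = 6.80125%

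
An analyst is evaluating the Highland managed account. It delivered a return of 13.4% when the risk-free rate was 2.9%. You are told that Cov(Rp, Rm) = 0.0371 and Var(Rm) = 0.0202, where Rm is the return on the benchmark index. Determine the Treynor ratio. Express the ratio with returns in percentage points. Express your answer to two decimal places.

5.72

β = Cov / Var = 0.0371 / 0.0202 = 1.8366
Treynor = (Rp − Rf) / β = (13.4% − 2.9%) / 1.8366 = 10.50 / 1.8366 = 5.7171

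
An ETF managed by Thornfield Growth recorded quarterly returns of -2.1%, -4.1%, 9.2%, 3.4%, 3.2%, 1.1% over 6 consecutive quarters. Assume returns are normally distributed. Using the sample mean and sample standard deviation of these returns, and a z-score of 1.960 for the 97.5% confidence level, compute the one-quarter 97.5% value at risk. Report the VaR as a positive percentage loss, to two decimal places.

7.40

μ = (-2.1 − 4.1 + 9.2 + 3.4 + 3.2 + 1.1) / 6 = 10.70 / 6 = 1.7833%
Σ(r − μ)² = 109.7883; sample σ = √(109.7883/5) = 4.6859%
VaR = −(μ − z·σ) = −(1.7833 − 1.960 × 4.6859) = −(-7.4011) = 7.4011%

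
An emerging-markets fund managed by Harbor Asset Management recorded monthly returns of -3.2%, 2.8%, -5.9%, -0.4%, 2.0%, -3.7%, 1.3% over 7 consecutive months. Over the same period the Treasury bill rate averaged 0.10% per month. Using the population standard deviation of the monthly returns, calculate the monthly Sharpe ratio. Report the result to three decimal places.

r̄ = (-3.2 + 2.8 − 5.9 − 0.4 + 2 − 3.7 + 1.3) / 7 = -1.0143%
Σ(r − r̄)² = 65.2286; population σ = √(65.2286/7) = 3.0526%
Sharpe = (r̄ − rf) / σ = (-1.0143 − 0.1) / 3.0526 = -1.1143 / 3.0526 = -0.3650

-0.365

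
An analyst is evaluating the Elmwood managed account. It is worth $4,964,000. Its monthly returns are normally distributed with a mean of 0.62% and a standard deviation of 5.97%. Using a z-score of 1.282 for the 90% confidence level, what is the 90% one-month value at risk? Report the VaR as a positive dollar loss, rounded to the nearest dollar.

Return at the 90% tail: μ − z·σ = 0.62% − 1.282 × 5.97% = 0.62 − 7.65354 = -7.03354%
VaR = −(-7.03354%) × $4,964,000 = 7.03354% × $4,964,000 = $349,145

$349,145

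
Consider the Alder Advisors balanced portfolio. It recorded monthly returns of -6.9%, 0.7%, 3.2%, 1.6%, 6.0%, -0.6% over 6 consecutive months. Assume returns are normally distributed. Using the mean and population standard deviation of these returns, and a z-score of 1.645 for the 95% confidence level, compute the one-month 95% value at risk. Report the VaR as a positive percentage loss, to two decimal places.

5.86

r̄ = (-6.9 + 0.7 + 3.2 + 1.6 + 6 − 0.6) / 6 = 4.00 / 6 = 0.6667%
Σ(r − r̄)² = (-6.9 − 0.6667)² + (0.7 − 0.6667)² + (3.2 − 0.6667)² + … = 94.5933
population σ = √(94.5933 / 6) = √15.7656 = 3.9706%
VaR = −(r̄ − z·σ) = −(0.6667 − 1.645 × 3.9706) = −(-5.8649) = 5.8649%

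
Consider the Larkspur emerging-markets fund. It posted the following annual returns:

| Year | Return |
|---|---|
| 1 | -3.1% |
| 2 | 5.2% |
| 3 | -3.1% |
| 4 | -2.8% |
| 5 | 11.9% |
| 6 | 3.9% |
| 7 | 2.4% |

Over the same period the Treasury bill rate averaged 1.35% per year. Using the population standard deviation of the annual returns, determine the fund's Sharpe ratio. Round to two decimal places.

0.14

Mean return μ = 14.40 / 7 = 2.0571%
Population std dev = √[187.0571 / 7] = 5.1694%
Sharpe = (μ − rf) / σ = (2.0571 − 1.35) / 5.1694 = 0.7071 / 5.1694 = 0.1368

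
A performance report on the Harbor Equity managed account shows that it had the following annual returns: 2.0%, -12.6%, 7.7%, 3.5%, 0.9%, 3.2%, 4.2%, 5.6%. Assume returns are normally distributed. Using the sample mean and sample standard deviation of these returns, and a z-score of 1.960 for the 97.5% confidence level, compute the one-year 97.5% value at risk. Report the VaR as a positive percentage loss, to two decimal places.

r̄ = (2 − 12.6 + 7.7 + 3.5 + 0.9 + 3.2 + 4.2 + 5.6) / 8 = 1.8125%
Σ(r − r̄)² = (2 − 1.8125)² + (-12.6 − 1.8125)² + (7.7 − 1.8125)² + … = 268.0688
sample σ = √(268.0688 / 7) = √38.2955 = 6.1883%
VaR = −(r̄ − z·σ) = −(1.8125 − 1.960 × 6.1883) = −(-10.3166) = 10.3166%

10.32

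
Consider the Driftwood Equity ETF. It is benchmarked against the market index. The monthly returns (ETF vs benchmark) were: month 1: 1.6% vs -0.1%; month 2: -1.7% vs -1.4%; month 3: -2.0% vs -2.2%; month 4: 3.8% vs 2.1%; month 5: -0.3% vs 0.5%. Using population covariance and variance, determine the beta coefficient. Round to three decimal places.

r̄p = 0.2800%,  r̄m = -0.2200%
Cov = Σ(rp − r̄p)(rm − r̄m) / 5 = 2.9516
Var(rm) = Σ(rm − r̄m)² / 5 = 2.2456
β = Cov / Var = 2.9516 / 2.2456 = 1.3144

1.314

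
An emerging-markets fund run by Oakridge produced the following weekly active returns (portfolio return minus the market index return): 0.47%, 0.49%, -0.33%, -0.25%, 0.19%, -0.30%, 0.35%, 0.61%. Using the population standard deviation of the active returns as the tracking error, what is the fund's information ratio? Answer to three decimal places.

Mean return μ = 1.230 / 8 = 0.1538%
Σ(r − μ)² = (0.47 − 0.1538)² + (0.49 − 0.1538)² + … = 1.0640
population σ = √(1.0640 / 8) = √0.1330 = 0.3647%
IR = μ / tracking error = 0.1538 / 0.3647 = 0.4217

0.422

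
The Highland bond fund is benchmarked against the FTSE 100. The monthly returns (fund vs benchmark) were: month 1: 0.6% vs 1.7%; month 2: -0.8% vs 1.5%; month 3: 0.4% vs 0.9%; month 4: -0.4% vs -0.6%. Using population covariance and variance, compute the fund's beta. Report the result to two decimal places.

r̄p = -0.0500%,  r̄m = 0.8750%
Cov = Σ(rp − r̄p)(rm − r̄m) / 4 = 0.1488
Var(rm) = Σ(rm − r̄m)² / 4 = 0.8119
β = Cov / Var = 0.1488 / 0.8119 = 0.1833

0.18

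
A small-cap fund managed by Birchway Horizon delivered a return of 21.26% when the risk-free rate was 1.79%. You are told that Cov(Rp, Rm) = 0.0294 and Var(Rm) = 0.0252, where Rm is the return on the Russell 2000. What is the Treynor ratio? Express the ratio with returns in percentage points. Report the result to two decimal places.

β = Cov / Var = 0.0294 / 0.0252 = 1.1667
Treynor = (Rp − Rf) / β = (21.26% − 1.79%) / 1.1667 = 19.47 / 1.1667 = 16.6881

16.69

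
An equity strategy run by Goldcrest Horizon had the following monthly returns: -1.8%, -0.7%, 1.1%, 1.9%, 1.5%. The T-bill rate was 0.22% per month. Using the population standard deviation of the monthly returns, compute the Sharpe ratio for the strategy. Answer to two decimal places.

0.13

μ = (-1.8 − 0.7 + 1.1 + 1.9 + 1.5) / 5 = 2.00 / 5 = 0.4000%
Population σ = √[Σ(r − μ)² / 5] = √[10.0000 / 5] = √2.0000 = 1.4142%
Sharpe = (μ − rf) / σ = (0.4000 − 0.22) / 1.4142 = 0.1800 / 1.4142 = 0.1273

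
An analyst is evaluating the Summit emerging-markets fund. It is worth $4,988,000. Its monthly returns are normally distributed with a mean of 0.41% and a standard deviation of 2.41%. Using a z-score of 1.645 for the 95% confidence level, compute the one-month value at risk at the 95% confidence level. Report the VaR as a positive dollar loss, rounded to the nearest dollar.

$177,296

Return at the 95% tail: μ − z·σ = 0.41% − 1.645 × 2.41% = 0.41 − 3.96445 = -3.55445%
VaR = −(-3.55445%) × $4,988,000 = 3.55445% × $4,988,000 = $177,296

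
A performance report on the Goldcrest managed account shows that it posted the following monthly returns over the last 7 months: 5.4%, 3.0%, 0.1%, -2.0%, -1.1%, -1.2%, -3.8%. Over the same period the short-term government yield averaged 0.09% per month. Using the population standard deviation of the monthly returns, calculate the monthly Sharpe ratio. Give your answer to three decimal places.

Mean return μ = 0.40 / 7 = 0.0571%
Σ(r − μ)² = (5.4 − 0.0571)² + (3 − 0.0571)² + … = 59.2371
σ = √[59.2371 / 7] = 2.9090%
Sharpe = (μ − rf) / σ = (0.0571 − 0.09) / 2.9090 = -0.0329 / 2.9090 = -0.0113

-0.011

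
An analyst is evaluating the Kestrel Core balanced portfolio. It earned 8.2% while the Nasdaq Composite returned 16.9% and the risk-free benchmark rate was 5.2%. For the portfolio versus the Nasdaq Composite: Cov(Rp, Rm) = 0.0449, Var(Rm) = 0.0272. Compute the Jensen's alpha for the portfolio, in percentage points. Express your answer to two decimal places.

β = Cov / Var = 0.0449 / 0.0272 = 1.6507
E[R] = Rf + β(Rm − Rf) = 5.2% + 1.6507 × (16.9% − 5.2%) = 24.5132%
α = Rp − E[R] = 8.2% − 24.5132% = -16.3132

-16.31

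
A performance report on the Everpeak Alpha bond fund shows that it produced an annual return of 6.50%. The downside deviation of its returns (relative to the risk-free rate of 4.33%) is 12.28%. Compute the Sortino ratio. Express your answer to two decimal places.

Sortino = (Rp − Rf) / σd = (6.50% − 4.33%) / 12.28% = 2.17% / 12.28% = 0.1767

0.18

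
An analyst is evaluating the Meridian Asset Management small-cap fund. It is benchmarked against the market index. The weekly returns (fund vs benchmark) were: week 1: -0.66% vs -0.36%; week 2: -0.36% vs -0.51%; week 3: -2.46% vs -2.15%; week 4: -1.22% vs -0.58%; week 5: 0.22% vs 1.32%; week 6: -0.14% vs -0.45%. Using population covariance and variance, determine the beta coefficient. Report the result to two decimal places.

r̄p = -0.7700%,  r̄m = -0.4550%
Cov = Σ(rp − r̄p)(rm − r̄m) / 6 = 0.7782
Var(rm) = Σ(rm − r̄m)² / 6 = 1.0086
β = Cov / Var = 0.7782 / 1.0086 = 0.7716

0.77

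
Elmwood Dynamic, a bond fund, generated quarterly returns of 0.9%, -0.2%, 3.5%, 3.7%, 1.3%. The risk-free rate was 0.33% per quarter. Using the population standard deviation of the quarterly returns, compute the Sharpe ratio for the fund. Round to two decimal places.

0.99

r̄ = (0.9 − 0.2 + 3.5 + 3.7 + 1.3) / 5 = 1.8400%
Population σ = √[Σ(r − r̄)² / 5] = √[11.5520 / 5] = √2.3104 = 1.5200%
Sharpe = (r̄ − rf) / σ = (1.8400 − 0.33) / 1.5200 = 1.5100 / 1.5200 = 0.9934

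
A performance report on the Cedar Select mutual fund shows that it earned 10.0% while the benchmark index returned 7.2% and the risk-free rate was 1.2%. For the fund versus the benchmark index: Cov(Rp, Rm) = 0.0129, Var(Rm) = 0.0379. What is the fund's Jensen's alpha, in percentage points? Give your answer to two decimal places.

6.76

β = Cov / Var = 0.0129 / 0.0379 = 0.3404
E[R] = Rf + β(Rm − Rf) = 1.2% + 0.3404 × (7.2% − 1.2%) = 3.2424%
α = Rp − E[R] = 10.0% − 3.2424% = 6.7576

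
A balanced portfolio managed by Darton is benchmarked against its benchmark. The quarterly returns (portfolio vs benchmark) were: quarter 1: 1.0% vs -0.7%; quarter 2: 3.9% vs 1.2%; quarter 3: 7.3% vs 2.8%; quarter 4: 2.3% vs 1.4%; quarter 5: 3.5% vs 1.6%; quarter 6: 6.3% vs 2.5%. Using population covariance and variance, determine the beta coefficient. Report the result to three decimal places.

r̄p = 4.0500%,  r̄m = 1.4667%
Cov = Σ(rp − r̄p)(rm − r̄m) / 6 = 2.2250
Var(rm) = Σ(rm − r̄m)² / 6 = 1.2722
β = Cov / Var = 2.2250 / 1.2722 = 1.7489

1.749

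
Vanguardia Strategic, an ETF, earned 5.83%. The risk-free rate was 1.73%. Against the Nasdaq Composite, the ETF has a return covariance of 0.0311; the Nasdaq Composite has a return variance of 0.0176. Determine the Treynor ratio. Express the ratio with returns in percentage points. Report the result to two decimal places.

β = Cov / Var = 0.0311 / 0.0176 = 1.7670
Treynor = (Rp − Rf) / β = (5.83% − 1.73%) / 1.7670 = 4.10 / 1.7670 = 2.3203

2.32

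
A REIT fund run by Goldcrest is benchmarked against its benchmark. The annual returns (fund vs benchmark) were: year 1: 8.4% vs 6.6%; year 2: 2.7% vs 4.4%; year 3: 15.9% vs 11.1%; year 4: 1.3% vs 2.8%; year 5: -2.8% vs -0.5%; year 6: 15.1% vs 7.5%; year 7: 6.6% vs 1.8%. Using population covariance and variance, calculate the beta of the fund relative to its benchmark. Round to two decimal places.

1.60

r̄p = 6.7429%,  r̄m = 4.8143%
Cov = Σ(rp − r̄p)(rm − r̄m) / 7 = 20.9637
Var(rm) = Σ(rm − r̄m)² / 7 = 13.0669
β = Cov / Var = 20.9637 / 13.0669 = 1.6043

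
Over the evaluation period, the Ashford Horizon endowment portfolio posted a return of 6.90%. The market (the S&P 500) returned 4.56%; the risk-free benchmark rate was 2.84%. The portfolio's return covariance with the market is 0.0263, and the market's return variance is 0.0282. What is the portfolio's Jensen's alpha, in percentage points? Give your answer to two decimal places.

β = Cov / Var = 0.0263 / 0.0282 = 0.9326
E[R] = Rf + β(Rm − Rf) = 2.84% + 0.9326 × (4.56% − 2.84%) = 4.4441%
α = Rp − E[R] = 6.90% − 4.4441% = 2.4559

2.46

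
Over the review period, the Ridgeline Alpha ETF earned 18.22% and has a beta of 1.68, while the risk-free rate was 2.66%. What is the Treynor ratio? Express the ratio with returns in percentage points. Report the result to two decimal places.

Treynor = (Rp − Rf) / β = (18.22% − 2.66%) / 1.68 = 15.56 / 1.68 = 9.2619

9.26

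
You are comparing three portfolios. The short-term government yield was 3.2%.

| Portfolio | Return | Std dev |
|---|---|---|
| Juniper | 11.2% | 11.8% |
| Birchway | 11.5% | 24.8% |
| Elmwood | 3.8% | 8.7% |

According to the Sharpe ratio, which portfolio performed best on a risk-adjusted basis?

Juniper: Sharpe ratio = (11.2% − 3.2%) / 11.8% = 0.678
Birchway: Sharpe ratio = (11.5% − 3.2%) / 24.8% = 0.335
Elmwood: Sharpe ratio = (3.8% − 3.2%) / 8.7% = 0.069
Highest: Juniper (0.678).

Juniper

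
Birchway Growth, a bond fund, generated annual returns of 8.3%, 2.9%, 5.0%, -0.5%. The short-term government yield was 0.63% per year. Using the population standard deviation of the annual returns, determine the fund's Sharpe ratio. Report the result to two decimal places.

1.03

r̄ = (8.3 + 2.9 + 5 − 0.5) / 4 = 3.9250%
Σ(r − r̄)² = 40.9275; population σ = √(40.9275/4) = 3.1987%
Sharpe = (r̄ − rf) / σ = (3.9250 − 0.63) / 3.1987 = 3.2950 / 3.1987 = 1.0301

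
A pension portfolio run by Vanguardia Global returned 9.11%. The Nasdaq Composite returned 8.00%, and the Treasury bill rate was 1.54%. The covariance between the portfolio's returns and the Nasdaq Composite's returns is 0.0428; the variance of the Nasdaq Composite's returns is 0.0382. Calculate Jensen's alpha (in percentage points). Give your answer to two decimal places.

0.33

β = Cov / Var = 0.0428 / 0.0382 = 1.1204
E[R] = Rf + β(Rm − Rf) = 1.54% + 1.1204 × (8.00% − 1.54%) = 8.7778%
α = Rp − E[R] = 9.11% − 8.7778% = 0.3322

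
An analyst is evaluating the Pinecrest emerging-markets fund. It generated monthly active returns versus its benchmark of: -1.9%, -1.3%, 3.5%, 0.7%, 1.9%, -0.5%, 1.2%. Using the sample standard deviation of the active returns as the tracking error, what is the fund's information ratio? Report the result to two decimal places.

0.27

r̄ = (-1.9 − 1.3 + 3.5 + 0.7 + 1.9 − 0.5 + 1.2) / 7 = 0.5143%
Sample std dev = √[21.4886 / 6] = 1.8925%
IR = r̄ / tracking error = 0.5143 / 1.8925 = 0.2718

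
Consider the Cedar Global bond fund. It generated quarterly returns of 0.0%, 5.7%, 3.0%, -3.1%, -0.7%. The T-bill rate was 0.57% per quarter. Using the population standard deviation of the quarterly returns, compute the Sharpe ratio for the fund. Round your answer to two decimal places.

Mean return r̄ = 4.90 / 5 = 0.9800%
Population std dev = √[46.7880 / 5] = 3.0590%
Sharpe = (r̄ − rf) / σ = (0.9800 − 0.57) / 3.0590 = 0.4100 / 3.0590 = 0.1340

0.13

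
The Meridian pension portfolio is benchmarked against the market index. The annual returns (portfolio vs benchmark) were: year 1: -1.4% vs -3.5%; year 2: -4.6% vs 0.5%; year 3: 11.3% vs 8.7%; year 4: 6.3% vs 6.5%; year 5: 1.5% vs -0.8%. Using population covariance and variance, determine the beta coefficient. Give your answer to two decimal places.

1.05

r̄p = 2.6200%,  r̄m = 2.2800%
Cov = Σ(rp − r̄p)(rm − r̄m) / 5 = 22.1584
Var(rm) = Σ(rm − r̄m)² / 5 = 21.0176
β = Cov / Var = 22.1584 / 21.0176 = 1.0543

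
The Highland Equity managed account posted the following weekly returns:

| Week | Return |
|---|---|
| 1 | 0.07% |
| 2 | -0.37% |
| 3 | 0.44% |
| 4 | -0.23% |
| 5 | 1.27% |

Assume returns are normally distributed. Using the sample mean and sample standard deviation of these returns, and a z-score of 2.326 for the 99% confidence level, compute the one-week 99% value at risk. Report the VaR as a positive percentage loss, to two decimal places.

r̄ = (0.07 − 0.37 + 0.44 − 0.23 + 1.27) / 5 = 0.2360%
Σ(r − r̄)² = 1.7227; sample σ = √(1.7227/4) = 0.6563%
VaR = −(r̄ − z·σ) = −(0.2360 − 2.326 × 0.6563) = −(-1.2906) = 1.2906%

1.29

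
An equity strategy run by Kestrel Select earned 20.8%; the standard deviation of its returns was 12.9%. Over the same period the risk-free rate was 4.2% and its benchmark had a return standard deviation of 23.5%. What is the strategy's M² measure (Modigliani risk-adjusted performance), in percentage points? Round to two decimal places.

Sharpe = (Rp − Rf) / σp = (20.8% − 4.2%) / 12.9% = 1.2868
M² = Rf + Sharpe × σm = 4.2% + 1.2868 × 23.5% = 34.4398%

34.44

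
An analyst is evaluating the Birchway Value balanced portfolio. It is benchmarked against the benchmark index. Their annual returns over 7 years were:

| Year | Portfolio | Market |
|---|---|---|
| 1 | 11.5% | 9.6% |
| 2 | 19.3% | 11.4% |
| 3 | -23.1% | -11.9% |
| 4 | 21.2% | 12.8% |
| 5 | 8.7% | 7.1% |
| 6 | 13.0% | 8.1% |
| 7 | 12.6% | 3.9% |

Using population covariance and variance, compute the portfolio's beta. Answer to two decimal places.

1.73

r̄p = 9.0286%,  r̄m = 5.8571%
Cov = Σ(rp − r̄p)(rm − r̄m) / 7 = 103.2441
Var(rm) = Σ(rm − r̄m)² / 7 = 59.8082
β = Cov / Var = 103.2441 / 59.8082 = 1.7263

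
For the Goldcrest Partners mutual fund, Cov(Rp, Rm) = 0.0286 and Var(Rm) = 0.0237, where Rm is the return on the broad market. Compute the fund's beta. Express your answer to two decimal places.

1.21

β = Cov(Rp, Rm) / Var(Rm) = 0.0286 / 0.0237 = 1.2068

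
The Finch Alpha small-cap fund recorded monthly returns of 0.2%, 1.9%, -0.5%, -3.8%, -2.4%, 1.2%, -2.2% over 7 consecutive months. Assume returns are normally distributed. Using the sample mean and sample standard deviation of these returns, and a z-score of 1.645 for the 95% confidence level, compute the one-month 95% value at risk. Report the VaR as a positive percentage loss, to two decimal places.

4.22

Mean return r̄ = -5.60 / 7 = -0.8000%
Sample σ = √[Σ(r − r̄)² / 6] = √[25.9000 / 6] = √4.3167 = 2.0777%
VaR = −(r̄ − z·σ) = −(-0.8000 − 1.645 × 2.0777) = −(-4.2178) = 4.2178%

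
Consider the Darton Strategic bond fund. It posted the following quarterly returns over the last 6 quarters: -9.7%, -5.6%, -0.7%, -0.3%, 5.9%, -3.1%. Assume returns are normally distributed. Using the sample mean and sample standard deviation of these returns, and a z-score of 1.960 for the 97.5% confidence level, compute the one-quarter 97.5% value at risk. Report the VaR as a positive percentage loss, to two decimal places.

12.62

r̄ = (-9.7 − 5.6 − 0.7 − 0.3 + 5.9 − 3.1) / 6 = -2.2500%
Sample σ = √[Σ(r − r̄)² / 5] = √[140.0750 / 5] = √28.0150 = 5.2929%
VaR = −(r̄ − z·σ) = −(-2.2500 − 1.960 × 5.2929) = −(-12.6241) = 12.6241%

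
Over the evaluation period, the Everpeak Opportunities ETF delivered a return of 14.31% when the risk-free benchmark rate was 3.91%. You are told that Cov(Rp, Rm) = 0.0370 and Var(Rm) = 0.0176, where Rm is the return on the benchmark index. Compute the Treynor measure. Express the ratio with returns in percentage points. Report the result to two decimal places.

β = Cov / Var = 0.0370 / 0.0176 = 2.1023
Treynor = (Rp − Rf) / β = (14.31% − 3.91%) / 2.1023 = 10.40 / 2.1023 = 4.9470

4.95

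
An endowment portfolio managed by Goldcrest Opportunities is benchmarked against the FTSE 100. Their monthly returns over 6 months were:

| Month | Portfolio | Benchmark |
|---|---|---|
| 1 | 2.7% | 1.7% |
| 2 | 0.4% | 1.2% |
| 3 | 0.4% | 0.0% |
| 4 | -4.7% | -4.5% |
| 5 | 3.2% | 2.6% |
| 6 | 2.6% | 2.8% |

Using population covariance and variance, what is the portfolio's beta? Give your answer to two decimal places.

1.06

r̄p = 0.7667%,  r̄m = 0.6333%
Cov = Σ(rp − r̄p)(rm − r̄m) / 6 = 6.4844
Var(rm) = Σ(rm − r̄m)² / 6 = 6.1289
β = Cov / Var = 6.4844 / 6.1289 = 1.0580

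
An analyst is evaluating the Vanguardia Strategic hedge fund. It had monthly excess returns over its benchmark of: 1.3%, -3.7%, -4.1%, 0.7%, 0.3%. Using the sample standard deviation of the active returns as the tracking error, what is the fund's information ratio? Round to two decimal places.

-0.43

Mean return r̄ = -5.50 / 5 = -1.1000%
Sample σ = √[Σ(r − r̄)² / 4] = √[26.7200 / 4] = √6.6800 = 2.5846%
IR = r̄ / tracking error = -1.1000 / 2.5846 = -0.4256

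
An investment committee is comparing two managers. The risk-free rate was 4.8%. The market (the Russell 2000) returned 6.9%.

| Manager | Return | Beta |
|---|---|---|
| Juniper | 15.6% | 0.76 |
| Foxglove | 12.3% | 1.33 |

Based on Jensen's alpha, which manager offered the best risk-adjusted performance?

Juniper: α = 15.6% − [4.8% + 0.76 × (6.9% − 4.8%)] = 9.204
Foxglove: α = 12.3% − [4.8% + 1.33 × (6.9% − 4.8%)] = 4.707
Highest: Juniper (9.204).

Juniper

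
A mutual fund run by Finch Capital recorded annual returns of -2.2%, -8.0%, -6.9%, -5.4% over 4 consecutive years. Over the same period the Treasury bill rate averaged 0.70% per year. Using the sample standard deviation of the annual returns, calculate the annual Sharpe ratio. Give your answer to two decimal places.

-2.51

r̄ = (-2.2 − 8 − 6.9 − 5.4) / 4 = -22.50 / 4 = -5.6250%
Σ(r − r̄)² = 19.0475; sample σ = √(19.0475/3) = 2.5198%
Sharpe = (r̄ − rf) / σ = (-5.6250 − 0.7) / 2.5198 = -6.3250 / 2.5198 = -2.5101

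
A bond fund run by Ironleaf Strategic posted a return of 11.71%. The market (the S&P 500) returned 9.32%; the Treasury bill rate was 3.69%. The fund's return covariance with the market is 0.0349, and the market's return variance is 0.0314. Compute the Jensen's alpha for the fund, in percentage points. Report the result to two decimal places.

β = Cov / Var = 0.0349 / 0.0314 = 1.1115
E[R] = Rf + β(Rm − Rf) = 3.69% + 1.1115 × (9.32% − 3.69%) = 9.9477%
α = Rp − E[R] = 11.71% − 9.9477% = 1.7623

1.76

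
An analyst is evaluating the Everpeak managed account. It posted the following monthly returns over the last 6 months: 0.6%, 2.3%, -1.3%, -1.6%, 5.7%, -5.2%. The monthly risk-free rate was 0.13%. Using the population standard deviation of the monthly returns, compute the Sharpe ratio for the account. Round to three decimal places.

-0.014

r̄ = (0.6 + 2.3 − 1.3 − 1.6 + 5.7 − 5.2) / 6 = 0.0833%
Population σ = √[Σ(r − r̄)² / 6] = √[69.3883 / 6] = √11.5647 = 3.4007%
Sharpe = (r̄ − rf) / σ = (0.0833 − 0.13) / 3.4007 = -0.0467 / 3.4007 = -0.0137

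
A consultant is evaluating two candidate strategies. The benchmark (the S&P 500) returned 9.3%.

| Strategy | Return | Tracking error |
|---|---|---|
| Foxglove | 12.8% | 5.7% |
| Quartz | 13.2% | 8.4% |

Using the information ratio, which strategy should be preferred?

Foxglove

Foxglove: IR = (12.8% − 9.3%) / 5.7% = 0.614
Quartz: IR = (13.2% − 9.3%) / 8.4% = 0.464
Highest: Foxglove (0.614).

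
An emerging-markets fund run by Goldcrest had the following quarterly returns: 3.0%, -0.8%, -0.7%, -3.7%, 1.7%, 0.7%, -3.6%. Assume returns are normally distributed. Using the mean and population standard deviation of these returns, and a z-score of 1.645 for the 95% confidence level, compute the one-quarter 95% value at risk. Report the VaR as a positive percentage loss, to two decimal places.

Mean return r̄ = -3.40 / 7 = -0.4857%
Population σ = √[Σ(r − r̄)² / 7] = √[38.5086 / 7] = √5.5012 = 2.3455%
VaR = −(r̄ − z·σ) = −(-0.4857 − 1.645 × 2.3455) = −(-4.3440) = 4.3440%

4.34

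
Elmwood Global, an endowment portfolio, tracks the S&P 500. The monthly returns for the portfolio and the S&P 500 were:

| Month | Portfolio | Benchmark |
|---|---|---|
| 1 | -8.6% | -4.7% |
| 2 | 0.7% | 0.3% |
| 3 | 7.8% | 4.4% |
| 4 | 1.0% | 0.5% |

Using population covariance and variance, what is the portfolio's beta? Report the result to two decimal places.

r̄p = 0.2250%,  r̄m = 0.1250%
Cov = Σ(rp − r̄p)(rm − r̄m) / 4 = 18.8344
Var(rm) = Σ(rm − r̄m)² / 4 = 10.4319
β = Cov / Var = 18.8344 / 10.4319 = 1.8055

1.81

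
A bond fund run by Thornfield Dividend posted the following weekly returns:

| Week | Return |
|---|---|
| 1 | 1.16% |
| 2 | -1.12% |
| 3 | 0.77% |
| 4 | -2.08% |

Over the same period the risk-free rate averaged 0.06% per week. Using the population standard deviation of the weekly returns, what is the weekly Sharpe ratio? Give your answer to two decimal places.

μ = (1.16 − 1.12 + 0.77 − 2.08) / 4 = -0.3175%
Σ(r − μ)² = 7.1161; population σ = √(7.1161/4) = 1.3338%
Sharpe = (μ − rf) / σ = (-0.3175 − 0.06) / 1.3338 = -0.3775 / 1.3338 = -0.2830

-0.28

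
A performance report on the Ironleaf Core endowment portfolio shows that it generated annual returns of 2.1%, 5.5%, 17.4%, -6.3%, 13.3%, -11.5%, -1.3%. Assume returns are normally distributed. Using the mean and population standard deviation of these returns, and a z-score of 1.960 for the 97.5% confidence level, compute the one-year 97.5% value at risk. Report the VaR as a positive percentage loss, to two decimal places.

r̄ = (2.1 + 5.5 + 17.4 − 6.3 + 13.3 − 11.5 − 1.3) / 7 = 19.20 / 7 = 2.7429%
Population std dev = √[635.2771 / 7] = 9.5265%
VaR = −(r̄ − z·σ) = −(2.7429 − 1.960 × 9.5265) = −(-15.9290) = 15.9290%

15.93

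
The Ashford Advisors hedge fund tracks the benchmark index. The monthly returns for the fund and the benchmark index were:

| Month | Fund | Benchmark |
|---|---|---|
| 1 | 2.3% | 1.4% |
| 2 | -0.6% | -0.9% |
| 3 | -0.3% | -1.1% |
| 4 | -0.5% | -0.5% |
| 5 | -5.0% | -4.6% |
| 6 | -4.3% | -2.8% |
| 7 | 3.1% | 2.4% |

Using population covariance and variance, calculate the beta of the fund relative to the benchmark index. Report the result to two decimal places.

1.25

r̄p = -0.7571%,  r̄m = -0.8714%
Cov = Σ(rp − r̄p)(rm − r̄m) / 7 = 6.0288
Var(rm) = Σ(rm − r̄m)² / 7 = 4.8106
β = Cov / Var = 6.0288 / 4.8106 = 1.2532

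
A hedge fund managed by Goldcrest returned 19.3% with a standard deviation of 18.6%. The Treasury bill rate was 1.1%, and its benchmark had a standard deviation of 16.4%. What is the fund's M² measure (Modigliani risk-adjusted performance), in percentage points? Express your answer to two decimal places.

Sharpe = (Rp − Rf) / σp = (19.3% − 1.1%) / 18.6% = 0.9785
M² = Rf + Sharpe × σm = 1.1% + 0.9785 × 16.4% = 17.1474%

17.15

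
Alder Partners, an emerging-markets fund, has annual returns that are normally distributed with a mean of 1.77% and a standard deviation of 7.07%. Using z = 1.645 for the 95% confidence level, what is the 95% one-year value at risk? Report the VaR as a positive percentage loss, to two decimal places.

VaR (as % loss) = −(μ − z·σ) = −(1.77% − 1.645 × 7.07%) = −(-9.86015%) = 9.86015%

9.86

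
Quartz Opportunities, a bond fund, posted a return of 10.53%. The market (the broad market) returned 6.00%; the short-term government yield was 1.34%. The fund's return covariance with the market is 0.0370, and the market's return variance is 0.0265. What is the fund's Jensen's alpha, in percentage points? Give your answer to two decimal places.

2.68

β = Cov / Var = 0.0370 / 0.0265 = 1.3962
E[R] = Rf + β(Rm − Rf) = 1.34% + 1.3962 × (6.00% − 1.34%) = 7.8463%
α = Rp − E[R] = 10.53% − 7.8463% = 2.6837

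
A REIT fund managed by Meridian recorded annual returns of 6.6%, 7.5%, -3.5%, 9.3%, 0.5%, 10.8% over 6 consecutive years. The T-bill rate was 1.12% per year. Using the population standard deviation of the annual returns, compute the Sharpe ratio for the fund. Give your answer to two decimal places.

Mean return μ = 31.20 / 6 = 5.2000%
Σ(r − μ)² = 153.2000; population σ = √(153.2000/6) = 5.0531%
Sharpe = (μ − rf) / σ = (5.2000 − 1.12) / 5.0531 = 4.0800 / 5.0531 = 0.8074

0.81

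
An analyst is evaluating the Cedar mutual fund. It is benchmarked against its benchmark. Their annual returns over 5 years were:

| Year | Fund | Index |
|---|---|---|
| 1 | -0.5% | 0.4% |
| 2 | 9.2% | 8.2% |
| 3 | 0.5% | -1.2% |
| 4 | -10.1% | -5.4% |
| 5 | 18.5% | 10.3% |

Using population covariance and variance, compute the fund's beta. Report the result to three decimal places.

1.590

r̄p = 3.5200%,  r̄m = 2.4600%
Cov = Σ(rp − r̄p)(rm − r̄m) / 5 = 55.2868
Var(rm) = Σ(rm − r̄m)² / 5 = 34.7664
β = Cov / Var = 55.2868 / 34.7664 = 1.5902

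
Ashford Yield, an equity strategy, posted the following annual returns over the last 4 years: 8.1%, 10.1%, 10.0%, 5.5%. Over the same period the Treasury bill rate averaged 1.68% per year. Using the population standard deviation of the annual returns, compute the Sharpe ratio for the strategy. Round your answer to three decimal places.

Mean return μ = 33.70 / 4 = 8.4250%
Population std dev = √[13.9475 / 4] = 1.8673%
Sharpe = (μ − rf) / σ = (8.4250 − 1.68) / 1.8673 = 6.7450 / 1.8673 = 3.6122

3.612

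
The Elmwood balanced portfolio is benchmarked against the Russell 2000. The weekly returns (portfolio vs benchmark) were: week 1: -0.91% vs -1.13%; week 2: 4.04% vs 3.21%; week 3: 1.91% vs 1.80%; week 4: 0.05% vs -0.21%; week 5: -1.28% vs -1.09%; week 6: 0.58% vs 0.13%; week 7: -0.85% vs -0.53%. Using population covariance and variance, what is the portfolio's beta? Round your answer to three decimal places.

1.164

r̄p = 0.5057%,  r̄m = 0.3114%
Cov = Σ(rp − r̄p)(rm − r̄m) / 7 = 2.6061
Var(rm) = Σ(rm − r̄m)² / 7 = 2.2389
β = Cov / Var = 2.6061 / 2.2389 = 1.1640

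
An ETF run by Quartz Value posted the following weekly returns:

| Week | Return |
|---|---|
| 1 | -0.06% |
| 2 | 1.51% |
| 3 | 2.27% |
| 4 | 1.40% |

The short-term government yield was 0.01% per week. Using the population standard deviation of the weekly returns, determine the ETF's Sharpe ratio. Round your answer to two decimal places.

1.51

r̄ = (-0.06 + 1.51 + 2.27 + 1.4) / 4 = 1.2800%
Σ(r − r̄)² = (-0.06 − 1.2800)² + (1.51 − 1.2800)² + … = 2.8430
population σ = √(2.8430 / 4) = √0.7108 = 0.8431%
Sharpe = (r̄ − rf) / σ = (1.2800 − 0.01) / 0.8431 = 1.2700 / 0.8431 = 1.5063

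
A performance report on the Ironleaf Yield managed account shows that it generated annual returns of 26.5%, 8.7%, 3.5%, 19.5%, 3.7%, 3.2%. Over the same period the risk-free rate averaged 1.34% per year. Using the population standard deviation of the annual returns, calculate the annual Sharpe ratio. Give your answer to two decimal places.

r̄ = (26.5 + 8.7 + 3.5 + 19.5 + 3.7 + 3.2) / 6 = 65.10 / 6 = 10.8500%
Σ(r − r̄)² = (26.5 − 10.8500)² + (8.7 − 10.8500)² + (3.5 − 10.8500)² + … = 488.0350
population σ = √(488.0350 / 6) = √81.3392 = 9.0188%
Sharpe = (r̄ − rf) / σ = (10.8500 − 1.34) / 9.0188 = 9.5100 / 9.0188 = 1.0545

1.05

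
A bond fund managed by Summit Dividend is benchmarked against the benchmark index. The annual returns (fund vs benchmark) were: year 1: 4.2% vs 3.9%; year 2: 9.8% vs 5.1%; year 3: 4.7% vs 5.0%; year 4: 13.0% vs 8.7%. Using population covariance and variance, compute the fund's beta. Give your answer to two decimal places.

r̄p = 7.9250%,  r̄m = 5.6750%
Cov = Σ(rp − r̄p)(rm − r̄m) / 4 = 5.7656
Var(rm) = Σ(rm − r̄m)² / 4 = 3.2719
β = Cov / Var = 5.7656 / 3.2719 = 1.7622

1.76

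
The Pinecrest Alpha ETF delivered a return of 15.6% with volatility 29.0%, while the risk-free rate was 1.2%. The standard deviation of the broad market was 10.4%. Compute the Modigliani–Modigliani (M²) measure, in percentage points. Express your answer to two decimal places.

Sharpe = (Rp − Rf) / σp = (15.6% − 1.2%) / 29.0% = 0.4966
M² = Rf + Sharpe × σm = 1.2% + 0.4966 × 10.4% = 6.3646%

6.36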